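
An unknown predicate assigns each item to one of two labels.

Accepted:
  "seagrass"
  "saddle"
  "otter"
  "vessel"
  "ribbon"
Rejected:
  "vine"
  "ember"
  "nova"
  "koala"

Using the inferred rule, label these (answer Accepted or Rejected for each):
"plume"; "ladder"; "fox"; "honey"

Rejected, Accepted, Rejected, Rejected

The distinguishing property — has a double letter — holds for all the 'Accepted' cases and none of the 'Rejected' cases.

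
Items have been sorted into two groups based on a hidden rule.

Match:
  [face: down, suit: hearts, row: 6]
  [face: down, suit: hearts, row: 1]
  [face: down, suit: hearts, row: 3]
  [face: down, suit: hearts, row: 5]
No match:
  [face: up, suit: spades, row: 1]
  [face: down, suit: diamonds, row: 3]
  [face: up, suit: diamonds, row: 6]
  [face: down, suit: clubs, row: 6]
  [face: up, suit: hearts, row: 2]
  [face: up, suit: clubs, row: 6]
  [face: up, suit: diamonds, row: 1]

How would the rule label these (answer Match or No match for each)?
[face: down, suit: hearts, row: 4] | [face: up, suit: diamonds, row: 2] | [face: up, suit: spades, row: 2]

The rule appears to be: suit is hearts AND face is down.
[face: down, suit: hearts, row: 4] — suit is hearts, face is down, hence Match.
[face: up, suit: diamonds, row: 2] — suit is diamonds, face is up, hence No match.
[face: up, suit: spades, row: 2] — suit is spades, face is up, hence No match.

Match, No match, No match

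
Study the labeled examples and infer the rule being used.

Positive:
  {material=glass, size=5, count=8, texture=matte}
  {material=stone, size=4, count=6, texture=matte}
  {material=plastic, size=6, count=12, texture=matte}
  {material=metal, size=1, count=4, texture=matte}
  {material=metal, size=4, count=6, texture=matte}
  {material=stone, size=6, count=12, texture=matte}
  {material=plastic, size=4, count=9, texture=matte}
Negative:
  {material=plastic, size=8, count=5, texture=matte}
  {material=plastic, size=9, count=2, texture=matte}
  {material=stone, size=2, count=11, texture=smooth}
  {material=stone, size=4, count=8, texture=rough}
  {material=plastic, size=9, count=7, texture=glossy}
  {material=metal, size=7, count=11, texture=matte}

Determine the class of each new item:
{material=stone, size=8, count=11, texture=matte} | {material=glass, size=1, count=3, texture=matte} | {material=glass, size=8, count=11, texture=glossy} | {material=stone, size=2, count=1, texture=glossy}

Every 'Positive' example satisfies: texture is matte AND size ≤ 6. None of the 'Negative' examples do.
{material=stone, size=8, count=11, texture=matte}: Negative (texture is matte, size = 8). {material=glass, size=1, count=3, texture=matte}: Positive (texture is matte, size = 1). {material=glass, size=8, count=11, texture=glossy}: Negative (texture is glossy, size = 8). {material=stone, size=2, count=1, texture=glossy}: Negative (texture is glossy, size = 2).

Negative, Positive, Negative, Negative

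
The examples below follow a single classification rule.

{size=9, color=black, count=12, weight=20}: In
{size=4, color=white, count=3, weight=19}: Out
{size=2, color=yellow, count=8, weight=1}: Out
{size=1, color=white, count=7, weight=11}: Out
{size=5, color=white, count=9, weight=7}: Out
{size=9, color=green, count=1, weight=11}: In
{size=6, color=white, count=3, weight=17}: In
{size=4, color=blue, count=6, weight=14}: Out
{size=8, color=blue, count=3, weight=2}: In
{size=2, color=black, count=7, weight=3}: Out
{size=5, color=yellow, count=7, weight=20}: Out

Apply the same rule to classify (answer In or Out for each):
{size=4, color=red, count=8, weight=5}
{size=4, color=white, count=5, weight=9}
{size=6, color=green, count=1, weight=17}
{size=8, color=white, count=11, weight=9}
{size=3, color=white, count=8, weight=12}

Out, Out, In, In, Out

The common property of the 'In' items is: size ≥ 6. No 'Out' item has it.
{size=4, color=red, count=8, weight=5} → size = 4 → Out. {size=4, color=white, count=5, weight=9} → size = 4 → Out. {size=6, color=green, count=1, weight=17} → size = 6 → In. {size=8, color=white, count=11, weight=9} → size = 8 → In. {size=3, color=white, count=8, weight=12} → size = 3 → Out.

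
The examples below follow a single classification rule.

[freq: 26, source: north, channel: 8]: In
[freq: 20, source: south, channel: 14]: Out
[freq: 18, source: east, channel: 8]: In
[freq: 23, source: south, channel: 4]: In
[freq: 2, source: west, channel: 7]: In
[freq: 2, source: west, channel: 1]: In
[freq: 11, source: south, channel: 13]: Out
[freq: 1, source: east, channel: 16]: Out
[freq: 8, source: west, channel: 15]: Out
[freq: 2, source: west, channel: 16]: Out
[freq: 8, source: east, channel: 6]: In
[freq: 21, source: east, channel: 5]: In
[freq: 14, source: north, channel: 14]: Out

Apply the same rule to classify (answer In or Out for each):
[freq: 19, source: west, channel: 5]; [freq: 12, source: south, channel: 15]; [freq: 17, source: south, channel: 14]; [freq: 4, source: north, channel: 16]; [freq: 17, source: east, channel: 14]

Every 'In' example satisfies: channel ≤ 8. None of the 'Out' examples do.
[freq: 19, source: west, channel: 5] → channel = 5 → In.
[freq: 12, source: south, channel: 15] → channel = 15 → Out.
[freq: 17, source: south, channel: 14] → channel = 14 → Out.
[freq: 4, source: north, channel: 16] → channel = 16 → Out.
[freq: 17, source: east, channel: 14] → channel = 14 → Out.

In, Out, Out, Out, Out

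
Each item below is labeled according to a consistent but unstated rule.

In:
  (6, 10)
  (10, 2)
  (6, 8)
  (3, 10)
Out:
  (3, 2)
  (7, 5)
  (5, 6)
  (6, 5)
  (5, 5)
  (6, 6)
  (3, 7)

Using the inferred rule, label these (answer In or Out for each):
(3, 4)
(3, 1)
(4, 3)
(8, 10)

Out, Out, Out, In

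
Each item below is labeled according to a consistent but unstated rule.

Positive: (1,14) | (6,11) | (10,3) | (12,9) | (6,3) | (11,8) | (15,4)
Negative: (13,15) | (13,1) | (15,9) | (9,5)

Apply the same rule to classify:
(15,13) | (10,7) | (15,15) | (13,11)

Negative, Positive, Negative, Negative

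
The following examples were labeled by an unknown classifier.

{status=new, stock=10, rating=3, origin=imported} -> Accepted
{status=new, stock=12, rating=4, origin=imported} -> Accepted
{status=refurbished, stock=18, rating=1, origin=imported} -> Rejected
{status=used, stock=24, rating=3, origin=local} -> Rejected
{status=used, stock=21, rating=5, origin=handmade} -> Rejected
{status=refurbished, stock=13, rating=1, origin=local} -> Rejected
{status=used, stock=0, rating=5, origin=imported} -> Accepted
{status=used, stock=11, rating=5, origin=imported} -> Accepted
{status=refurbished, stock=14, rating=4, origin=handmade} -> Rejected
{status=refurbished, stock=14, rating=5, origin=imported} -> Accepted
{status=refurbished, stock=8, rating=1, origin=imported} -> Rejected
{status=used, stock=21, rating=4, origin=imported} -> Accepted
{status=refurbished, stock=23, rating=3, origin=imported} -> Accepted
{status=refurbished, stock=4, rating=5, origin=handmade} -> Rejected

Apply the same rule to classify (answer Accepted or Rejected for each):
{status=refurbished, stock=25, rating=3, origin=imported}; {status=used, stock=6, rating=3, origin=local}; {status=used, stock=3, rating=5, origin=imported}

The rule appears to be: origin is imported AND rating ≥ 3.
{status=refurbished, stock=25, rating=3, origin=imported} → origin is imported, rating = 3 → Accepted.
{status=used, stock=6, rating=3, origin=local} → origin is local, rating = 3 → Rejected.
{status=used, stock=3, rating=5, origin=imported} → origin is imported, rating = 5 → Accepted.

Accepted, Rejected, Accepted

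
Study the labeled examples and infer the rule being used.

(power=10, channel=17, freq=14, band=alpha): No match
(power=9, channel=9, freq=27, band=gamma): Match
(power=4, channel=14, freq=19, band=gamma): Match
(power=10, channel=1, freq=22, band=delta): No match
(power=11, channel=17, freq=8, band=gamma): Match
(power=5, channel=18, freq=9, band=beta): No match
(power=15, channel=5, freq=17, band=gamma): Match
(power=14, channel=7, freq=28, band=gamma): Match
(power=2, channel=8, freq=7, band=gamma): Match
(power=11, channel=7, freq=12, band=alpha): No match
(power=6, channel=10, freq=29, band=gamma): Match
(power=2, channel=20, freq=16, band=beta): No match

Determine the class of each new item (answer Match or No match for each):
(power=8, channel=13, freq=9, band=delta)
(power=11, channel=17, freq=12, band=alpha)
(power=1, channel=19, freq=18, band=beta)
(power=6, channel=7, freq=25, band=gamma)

Looking at the examples, the only property every 'Match' case has and every 'No match' case lacks is: band is gamma.

No match, No match, No match, Match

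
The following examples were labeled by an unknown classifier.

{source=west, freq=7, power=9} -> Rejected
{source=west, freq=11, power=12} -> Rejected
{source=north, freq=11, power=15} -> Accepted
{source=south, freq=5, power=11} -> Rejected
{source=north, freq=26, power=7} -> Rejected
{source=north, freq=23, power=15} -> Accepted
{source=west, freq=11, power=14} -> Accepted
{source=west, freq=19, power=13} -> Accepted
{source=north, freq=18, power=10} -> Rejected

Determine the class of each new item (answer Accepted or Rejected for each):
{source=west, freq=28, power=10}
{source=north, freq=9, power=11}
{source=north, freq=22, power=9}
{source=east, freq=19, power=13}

The pattern is that an item is 'Accepted' exactly when: power ≥ 13.
{source=west, freq=28, power=10} → power = 10 → Rejected. {source=north, freq=9, power=11} → power = 11 → Rejected. {source=north, freq=22, power=9} → power = 9 → Rejected. {source=east, freq=19, power=13} → power = 13 → Accepted.

Rejected, Rejected, Rejected, Accepted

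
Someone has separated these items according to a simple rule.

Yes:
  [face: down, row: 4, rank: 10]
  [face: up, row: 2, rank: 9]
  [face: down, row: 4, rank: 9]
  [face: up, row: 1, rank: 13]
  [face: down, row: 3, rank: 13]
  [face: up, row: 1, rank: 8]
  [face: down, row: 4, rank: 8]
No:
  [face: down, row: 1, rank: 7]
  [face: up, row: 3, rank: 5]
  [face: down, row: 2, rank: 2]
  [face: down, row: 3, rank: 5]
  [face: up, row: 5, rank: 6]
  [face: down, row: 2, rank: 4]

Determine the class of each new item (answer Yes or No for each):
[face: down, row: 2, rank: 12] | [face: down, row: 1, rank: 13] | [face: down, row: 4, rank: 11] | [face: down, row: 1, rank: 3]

The simplest hypothesis consistent with all the labels is: rank ≥ 8.
[face: down, row: 2, rank: 12]: rank = 12 — has this property, so Yes. [face: down, row: 1, rank: 13]: rank = 13 — has this property, so Yes. [face: down, row: 4, rank: 11]: rank = 11 — has this property, so Yes. [face: down, row: 1, rank: 3]: rank = 3 — fails the rule, so No.

Yes, Yes, Yes, No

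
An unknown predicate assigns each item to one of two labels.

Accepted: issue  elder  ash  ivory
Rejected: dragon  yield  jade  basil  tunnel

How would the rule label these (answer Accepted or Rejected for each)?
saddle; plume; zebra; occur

All 'Accepted' examples share one property — starts with a vowel — and every 'Rejected' example lacks it.
saddle: starts with 's' — doesn't match, so Rejected. plume: starts with 'p' — doesn't match, so Rejected. zebra: starts with 'z' — doesn't match, so Rejected. occur: starts with 'o' — checks out, so Accepted.

Rejected, Rejected, Rejected, Accepted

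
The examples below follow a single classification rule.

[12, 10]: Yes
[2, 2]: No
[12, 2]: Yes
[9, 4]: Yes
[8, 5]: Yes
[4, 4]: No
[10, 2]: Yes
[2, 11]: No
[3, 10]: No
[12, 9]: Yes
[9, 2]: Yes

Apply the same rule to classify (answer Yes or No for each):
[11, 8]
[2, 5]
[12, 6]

The classifier is using: first > second.
[11, 8]: 11 > 8, matches → Yes. [2, 5]: 2 < 5, doesn't qualify → No. [12, 6]: 12 > 6, matches → Yes.

Yes, No, Yes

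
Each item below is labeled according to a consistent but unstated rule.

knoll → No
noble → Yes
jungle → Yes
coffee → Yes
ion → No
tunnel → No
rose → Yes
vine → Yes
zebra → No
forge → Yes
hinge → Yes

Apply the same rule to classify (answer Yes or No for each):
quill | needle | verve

No, Yes, Yes

The pattern is that an item is 'Yes' exactly when: ends with 'e'.
quill → ends with 'l' → No.
needle → ends with 'e' → Yes.
verve → ends with 'e' → Yes.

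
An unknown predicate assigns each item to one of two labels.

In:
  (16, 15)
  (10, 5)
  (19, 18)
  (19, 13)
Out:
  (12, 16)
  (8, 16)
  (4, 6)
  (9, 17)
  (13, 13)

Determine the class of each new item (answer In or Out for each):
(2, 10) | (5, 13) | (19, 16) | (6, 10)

Comparing the two groups points to one rule — first > second.
(2, 10) — 2 < 10, hence Out. (5, 13) — 5 < 13, hence Out. (19, 16) — 19 > 16, hence In. (6, 10) — 6 < 10, hence Out.

Out, Out, In, Out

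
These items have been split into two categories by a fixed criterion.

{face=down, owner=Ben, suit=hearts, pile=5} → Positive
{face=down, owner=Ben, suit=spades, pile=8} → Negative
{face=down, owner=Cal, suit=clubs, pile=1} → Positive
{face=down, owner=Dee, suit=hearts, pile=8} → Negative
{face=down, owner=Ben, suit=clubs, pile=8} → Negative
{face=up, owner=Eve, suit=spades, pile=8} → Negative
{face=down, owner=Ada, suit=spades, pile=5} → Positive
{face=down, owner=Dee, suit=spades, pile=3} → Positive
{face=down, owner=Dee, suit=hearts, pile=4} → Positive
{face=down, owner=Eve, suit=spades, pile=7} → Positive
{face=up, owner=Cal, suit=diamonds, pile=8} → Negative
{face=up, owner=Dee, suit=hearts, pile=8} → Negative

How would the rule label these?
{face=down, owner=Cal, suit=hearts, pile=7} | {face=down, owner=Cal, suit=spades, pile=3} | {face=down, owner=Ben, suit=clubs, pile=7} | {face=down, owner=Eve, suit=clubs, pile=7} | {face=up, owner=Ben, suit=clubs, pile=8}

Positive, Positive, Positive, Positive, Negative

Every 'Positive' example satisfies: pile ≤ 7. None of the 'Negative' examples do.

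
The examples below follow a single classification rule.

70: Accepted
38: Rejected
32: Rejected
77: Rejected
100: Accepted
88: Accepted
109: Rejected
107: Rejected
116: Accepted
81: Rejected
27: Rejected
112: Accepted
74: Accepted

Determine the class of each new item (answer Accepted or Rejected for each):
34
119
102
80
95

All 'Accepted' examples share one property — even AND at least 70 — and every 'Rejected' example lacks it.

Rejected, Rejected, Accepted, Accepted, Rejected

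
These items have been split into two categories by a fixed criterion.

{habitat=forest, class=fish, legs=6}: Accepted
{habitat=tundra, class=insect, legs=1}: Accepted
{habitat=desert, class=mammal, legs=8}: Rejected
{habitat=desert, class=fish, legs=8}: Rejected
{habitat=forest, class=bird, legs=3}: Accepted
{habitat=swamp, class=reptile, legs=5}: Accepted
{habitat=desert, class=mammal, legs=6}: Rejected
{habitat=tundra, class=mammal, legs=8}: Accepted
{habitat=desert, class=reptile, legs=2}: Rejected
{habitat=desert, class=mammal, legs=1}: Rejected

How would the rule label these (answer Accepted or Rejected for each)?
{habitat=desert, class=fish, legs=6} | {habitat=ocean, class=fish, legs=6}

Rejected, Accepted

The pattern is that an item is 'Accepted' exactly when: habitat is not desert.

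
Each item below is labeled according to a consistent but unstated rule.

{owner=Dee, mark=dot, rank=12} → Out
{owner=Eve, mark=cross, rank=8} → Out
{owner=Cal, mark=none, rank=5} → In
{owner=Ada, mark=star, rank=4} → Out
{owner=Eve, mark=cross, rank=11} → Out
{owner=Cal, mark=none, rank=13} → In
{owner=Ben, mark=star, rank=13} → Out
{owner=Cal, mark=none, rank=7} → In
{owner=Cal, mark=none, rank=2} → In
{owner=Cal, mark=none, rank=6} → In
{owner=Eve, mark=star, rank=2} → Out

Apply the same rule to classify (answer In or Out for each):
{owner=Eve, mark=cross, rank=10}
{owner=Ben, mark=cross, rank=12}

Out, Out

Every 'In' example satisfies: mark is none. None of the 'Out' examples do.
{owner=Eve, mark=cross, rank=10}: mark is cross — doesn't qualify, so Out. {owner=Ben, mark=cross, rank=12}: mark is cross — doesn't qualify, so Out.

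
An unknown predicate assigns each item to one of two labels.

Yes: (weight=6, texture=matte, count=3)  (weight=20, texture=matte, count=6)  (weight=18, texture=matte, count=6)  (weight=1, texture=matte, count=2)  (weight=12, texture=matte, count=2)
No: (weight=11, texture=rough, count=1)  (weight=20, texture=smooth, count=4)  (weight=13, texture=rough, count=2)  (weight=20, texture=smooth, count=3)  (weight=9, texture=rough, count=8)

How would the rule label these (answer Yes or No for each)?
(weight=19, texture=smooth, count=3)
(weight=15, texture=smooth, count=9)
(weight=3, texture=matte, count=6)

No, No, Yes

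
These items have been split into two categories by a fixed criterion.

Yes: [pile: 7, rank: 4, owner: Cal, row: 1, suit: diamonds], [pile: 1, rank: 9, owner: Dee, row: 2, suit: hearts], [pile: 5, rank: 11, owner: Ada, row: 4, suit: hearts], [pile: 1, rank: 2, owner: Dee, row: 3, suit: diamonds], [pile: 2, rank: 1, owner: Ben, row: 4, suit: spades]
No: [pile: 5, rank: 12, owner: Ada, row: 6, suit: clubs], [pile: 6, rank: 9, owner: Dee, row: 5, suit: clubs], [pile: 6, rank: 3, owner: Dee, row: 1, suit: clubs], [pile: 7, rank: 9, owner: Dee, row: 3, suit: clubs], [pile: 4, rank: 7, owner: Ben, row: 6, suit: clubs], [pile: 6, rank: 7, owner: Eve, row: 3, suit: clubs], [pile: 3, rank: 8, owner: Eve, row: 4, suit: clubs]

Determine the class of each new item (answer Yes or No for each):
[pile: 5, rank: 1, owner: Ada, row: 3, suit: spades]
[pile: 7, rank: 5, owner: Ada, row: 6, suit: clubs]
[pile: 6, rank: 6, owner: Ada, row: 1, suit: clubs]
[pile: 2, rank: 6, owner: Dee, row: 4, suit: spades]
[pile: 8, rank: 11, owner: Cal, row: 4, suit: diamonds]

Yes, No, No, Yes, Yes

The pattern is that an item is 'Yes' exactly when: suit is not clubs.
[pile: 5, rank: 1, owner: Ada, row: 3, suit: spades] → suit is spades → Yes. [pile: 7, rank: 5, owner: Ada, row: 6, suit: clubs] → suit is clubs → No. [pile: 6, rank: 6, owner: Ada, row: 1, suit: clubs] → suit is clubs → No. [pile: 2, rank: 6, owner: Dee, row: 4, suit: spades] → suit is spades → Yes. [pile: 8, rank: 11, owner: Cal, row: 4, suit: diamonds] → suit is diamonds → Yes.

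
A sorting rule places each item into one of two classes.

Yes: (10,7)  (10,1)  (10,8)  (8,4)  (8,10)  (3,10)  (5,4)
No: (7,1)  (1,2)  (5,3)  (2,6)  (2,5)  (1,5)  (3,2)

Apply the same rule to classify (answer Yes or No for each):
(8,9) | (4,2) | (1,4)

Yes, No, No

The simplest hypothesis consistent with all the labels is: sum ≥ 9.
Yes: (8,9), since 8+9 = 17.
No: (4,2), since 4+2 = 6.
No: (1,4), since 1+4 = 5.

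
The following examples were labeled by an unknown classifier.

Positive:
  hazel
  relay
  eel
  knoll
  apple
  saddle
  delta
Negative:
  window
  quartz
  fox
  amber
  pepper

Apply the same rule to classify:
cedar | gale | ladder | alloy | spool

Looking at the examples, the only property every 'Positive' case has and every 'Negative' case lacks is: contains 'l'.
Negative: cedar, since no 'l'.
Positive: gale, since has 'l'.
Positive: ladder, since has 'l'.
Positive: alloy, since has 'l'.
Positive: spool, since has 'l'.

Negative, Positive, Positive, Positive, Positive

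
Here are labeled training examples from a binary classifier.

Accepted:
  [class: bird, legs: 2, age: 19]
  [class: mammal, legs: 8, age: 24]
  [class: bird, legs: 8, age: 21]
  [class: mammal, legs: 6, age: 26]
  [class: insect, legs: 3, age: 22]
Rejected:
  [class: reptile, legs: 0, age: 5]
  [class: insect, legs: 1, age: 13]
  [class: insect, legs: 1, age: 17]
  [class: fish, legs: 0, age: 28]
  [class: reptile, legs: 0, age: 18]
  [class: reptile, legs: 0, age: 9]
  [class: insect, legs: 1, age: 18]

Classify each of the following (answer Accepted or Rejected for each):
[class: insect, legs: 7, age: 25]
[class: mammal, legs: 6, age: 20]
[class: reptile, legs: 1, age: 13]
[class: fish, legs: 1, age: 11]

Accepted, Accepted, Rejected, Rejected

The common property of the 'Accepted' items is: legs ≥ 2. No 'Rejected' item has it.
[class: insect, legs: 7, age: 25]: Accepted (legs = 7).
[class: mammal, legs: 6, age: 20]: Accepted (legs = 6).
[class: reptile, legs: 1, age: 13]: Rejected (legs = 1).
[class: fish, legs: 1, age: 11]: Rejected (legs = 1).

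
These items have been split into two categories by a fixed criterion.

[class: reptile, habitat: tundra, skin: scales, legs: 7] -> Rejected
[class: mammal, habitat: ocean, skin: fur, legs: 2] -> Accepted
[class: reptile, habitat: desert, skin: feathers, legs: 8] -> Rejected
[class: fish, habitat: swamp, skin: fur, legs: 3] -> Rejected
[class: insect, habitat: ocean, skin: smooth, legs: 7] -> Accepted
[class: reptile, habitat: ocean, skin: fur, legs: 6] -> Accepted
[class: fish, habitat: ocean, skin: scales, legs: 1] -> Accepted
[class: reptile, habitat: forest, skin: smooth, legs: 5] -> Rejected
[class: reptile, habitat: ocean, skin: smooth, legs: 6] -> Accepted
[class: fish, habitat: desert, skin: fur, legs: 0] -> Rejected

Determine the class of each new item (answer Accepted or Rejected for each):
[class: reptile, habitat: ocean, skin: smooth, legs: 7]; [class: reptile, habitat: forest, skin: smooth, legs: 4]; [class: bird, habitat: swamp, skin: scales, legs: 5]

Checking candidate rules against both groups, what survives is: habitat is ocean.
[class: reptile, habitat: ocean, skin: smooth, legs: 7]: habitat is ocean, has this property → Accepted. [class: reptile, habitat: forest, skin: smooth, legs: 4]: habitat is forest, doesn't qualify → Rejected. [class: bird, habitat: swamp, skin: scales, legs: 5]: habitat is swamp, doesn't qualify → Rejected.

Accepted, Rejected, Rejected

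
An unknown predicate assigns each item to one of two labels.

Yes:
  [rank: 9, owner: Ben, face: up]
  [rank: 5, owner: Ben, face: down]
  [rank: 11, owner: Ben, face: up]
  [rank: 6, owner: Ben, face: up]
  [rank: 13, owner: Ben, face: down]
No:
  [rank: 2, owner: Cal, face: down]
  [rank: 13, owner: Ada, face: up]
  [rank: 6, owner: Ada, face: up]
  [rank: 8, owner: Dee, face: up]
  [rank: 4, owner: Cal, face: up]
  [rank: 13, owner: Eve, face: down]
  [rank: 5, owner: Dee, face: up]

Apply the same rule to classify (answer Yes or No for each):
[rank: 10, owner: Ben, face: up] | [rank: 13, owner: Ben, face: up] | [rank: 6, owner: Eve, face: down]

The distinguishing property — owner is Ben — holds for all the 'Yes' cases and none of the 'No' cases.

Yes, Yes, No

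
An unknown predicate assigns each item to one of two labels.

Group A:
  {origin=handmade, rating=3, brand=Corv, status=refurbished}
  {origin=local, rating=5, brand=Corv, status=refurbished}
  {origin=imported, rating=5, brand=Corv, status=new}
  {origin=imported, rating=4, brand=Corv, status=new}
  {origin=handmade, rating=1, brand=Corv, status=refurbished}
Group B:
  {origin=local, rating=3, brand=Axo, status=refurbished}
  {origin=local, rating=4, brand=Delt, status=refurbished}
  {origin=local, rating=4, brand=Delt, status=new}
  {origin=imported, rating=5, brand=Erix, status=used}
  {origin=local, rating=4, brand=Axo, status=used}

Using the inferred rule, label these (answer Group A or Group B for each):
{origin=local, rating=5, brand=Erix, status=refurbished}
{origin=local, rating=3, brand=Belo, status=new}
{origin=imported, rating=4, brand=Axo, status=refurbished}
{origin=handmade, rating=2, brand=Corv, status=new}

Group B, Group B, Group B, Group A

Looking at the examples, the only property every 'Group A' case has and every 'Group B' case lacks is: brand is Corv.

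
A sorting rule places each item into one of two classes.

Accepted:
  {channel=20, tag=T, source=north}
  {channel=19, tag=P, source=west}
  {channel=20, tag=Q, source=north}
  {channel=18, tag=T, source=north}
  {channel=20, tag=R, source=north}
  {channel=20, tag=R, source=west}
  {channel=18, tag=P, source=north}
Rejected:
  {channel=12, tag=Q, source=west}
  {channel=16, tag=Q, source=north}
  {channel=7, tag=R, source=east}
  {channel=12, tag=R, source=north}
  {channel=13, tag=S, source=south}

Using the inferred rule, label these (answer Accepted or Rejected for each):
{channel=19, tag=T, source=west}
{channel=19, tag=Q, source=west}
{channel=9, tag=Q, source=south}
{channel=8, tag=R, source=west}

Accepted, Accepted, Rejected, Rejected

The pattern is that an item is 'Accepted' exactly when: channel ≥ 18.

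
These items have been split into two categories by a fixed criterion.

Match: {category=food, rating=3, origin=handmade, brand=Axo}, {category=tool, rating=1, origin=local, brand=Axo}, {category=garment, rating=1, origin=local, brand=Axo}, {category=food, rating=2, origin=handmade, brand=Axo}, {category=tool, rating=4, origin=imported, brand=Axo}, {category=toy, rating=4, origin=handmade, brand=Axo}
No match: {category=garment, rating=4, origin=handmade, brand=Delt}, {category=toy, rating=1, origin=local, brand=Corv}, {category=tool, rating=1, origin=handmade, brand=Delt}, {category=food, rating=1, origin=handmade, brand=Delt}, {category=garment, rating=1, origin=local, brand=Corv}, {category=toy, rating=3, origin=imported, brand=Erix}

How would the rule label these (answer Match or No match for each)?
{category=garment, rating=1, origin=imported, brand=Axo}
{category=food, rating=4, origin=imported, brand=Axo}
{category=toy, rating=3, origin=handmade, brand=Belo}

Match, Match, No match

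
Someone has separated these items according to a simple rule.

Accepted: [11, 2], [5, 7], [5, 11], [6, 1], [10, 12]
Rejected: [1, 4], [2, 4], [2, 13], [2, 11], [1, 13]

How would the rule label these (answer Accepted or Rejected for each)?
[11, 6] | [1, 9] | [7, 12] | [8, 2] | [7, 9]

The distinguishing property — first ≥ 4 — holds for all the 'Accepted' cases and none of the 'Rejected' cases.
[11, 6]: Accepted (first 11).
[1, 9]: Rejected (first 1).
[7, 12]: Accepted (first 7).
[8, 2]: Accepted (first 8).
[7, 9]: Accepted (first 7).

Accepted, Rejected, Accepted, Accepted, Accepted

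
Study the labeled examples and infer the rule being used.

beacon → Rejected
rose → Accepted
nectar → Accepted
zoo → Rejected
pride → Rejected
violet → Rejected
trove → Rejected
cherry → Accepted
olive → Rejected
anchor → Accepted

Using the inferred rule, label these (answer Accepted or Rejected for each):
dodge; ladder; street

Rejected, Accepted, Accepted

Rule: even length AND contains 'r'. This holds for each 'Accepted' example and fails for each 'Rejected' one.
dodge — length 5, no 'r', hence Rejected. ladder — length 6, has 'r', hence Accepted. street — length 6, has 'r', hence Accepted.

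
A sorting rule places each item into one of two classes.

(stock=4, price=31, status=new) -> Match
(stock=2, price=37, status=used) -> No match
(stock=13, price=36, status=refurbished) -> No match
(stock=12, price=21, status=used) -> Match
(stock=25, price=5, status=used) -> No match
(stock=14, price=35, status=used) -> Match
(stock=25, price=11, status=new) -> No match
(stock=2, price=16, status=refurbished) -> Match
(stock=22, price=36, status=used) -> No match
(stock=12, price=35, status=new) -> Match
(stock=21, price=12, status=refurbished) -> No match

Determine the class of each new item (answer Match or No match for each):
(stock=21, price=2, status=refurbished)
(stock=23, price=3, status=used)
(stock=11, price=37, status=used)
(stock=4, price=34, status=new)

A rule that fits every label: price ≤ 35 AND stock ≤ 14 — true of each 'Match' example, false of each 'No match' one.
(stock=21, price=2, status=refurbished) — price = 2, stock = 21, hence No match.
(stock=23, price=3, status=used) — price = 3, stock = 23, hence No match.
(stock=11, price=37, status=used) — price = 37, stock = 11, hence No match.
(stock=4, price=34, status=new) — price = 34, stock = 4, hence Match.

No match, No match, No match, Match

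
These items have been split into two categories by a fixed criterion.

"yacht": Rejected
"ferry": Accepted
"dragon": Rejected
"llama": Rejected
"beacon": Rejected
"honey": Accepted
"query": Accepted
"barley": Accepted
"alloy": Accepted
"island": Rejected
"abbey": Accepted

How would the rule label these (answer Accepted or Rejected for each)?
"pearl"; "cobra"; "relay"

Rule: ends with 'y'. This holds for each 'Accepted' example and fails for each 'Rejected' one.
"pearl": ends with 'l', does not satisfy this → Rejected. "cobra": ends with 'a', does not satisfy this → Rejected. "relay": ends with 'y', passes → Accepted.

Rejected, Rejected, Accepted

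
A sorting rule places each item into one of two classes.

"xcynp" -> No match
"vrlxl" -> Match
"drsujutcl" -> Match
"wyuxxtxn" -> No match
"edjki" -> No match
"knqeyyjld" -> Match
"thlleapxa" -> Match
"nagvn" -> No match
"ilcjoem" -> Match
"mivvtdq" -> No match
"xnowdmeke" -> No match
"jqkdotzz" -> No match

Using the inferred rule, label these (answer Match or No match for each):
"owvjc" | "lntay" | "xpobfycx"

No match, Match, No match

Every 'Match' example satisfies: contains 'l'. None of the 'No match' examples do.
No match: "owvjc", since no 'l'.
Match: "lntay", since has 'l'.
No match: "xpobfycx", since no 'l'.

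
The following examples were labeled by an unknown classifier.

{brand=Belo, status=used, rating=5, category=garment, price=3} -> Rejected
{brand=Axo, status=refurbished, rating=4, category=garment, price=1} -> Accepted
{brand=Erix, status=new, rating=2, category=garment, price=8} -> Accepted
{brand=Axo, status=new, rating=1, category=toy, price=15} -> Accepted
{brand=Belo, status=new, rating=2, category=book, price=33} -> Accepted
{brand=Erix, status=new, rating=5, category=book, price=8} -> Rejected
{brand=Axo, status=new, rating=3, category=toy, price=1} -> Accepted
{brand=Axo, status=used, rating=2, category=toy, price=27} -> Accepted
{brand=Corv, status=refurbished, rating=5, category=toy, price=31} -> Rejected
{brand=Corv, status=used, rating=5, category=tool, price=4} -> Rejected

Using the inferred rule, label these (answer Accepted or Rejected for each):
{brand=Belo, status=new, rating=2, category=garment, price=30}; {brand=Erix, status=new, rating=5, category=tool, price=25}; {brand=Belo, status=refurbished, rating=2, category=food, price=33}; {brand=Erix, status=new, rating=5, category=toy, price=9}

Every 'Accepted' example satisfies: rating ≤ 4. None of the 'Rejected' examples do.

Accepted, Rejected, Accepted, Rejected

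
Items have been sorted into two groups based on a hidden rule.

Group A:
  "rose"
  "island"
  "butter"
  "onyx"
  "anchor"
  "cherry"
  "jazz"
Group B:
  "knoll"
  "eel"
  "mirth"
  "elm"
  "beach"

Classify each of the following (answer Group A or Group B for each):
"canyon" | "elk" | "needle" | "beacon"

Group A, Group B, Group A, Group A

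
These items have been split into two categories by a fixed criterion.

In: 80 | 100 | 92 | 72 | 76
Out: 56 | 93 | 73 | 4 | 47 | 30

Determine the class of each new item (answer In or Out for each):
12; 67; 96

All 'In' examples share one property — even AND at least 72 — and every 'Out' example lacks it.
12: 12 is even, 12 < 72, does not fit → Out.
67: 67 is odd, 67 < 72, does not fit → Out.
96: 96 is even, 96 ≥ 72, fits → In.

Out, Out, In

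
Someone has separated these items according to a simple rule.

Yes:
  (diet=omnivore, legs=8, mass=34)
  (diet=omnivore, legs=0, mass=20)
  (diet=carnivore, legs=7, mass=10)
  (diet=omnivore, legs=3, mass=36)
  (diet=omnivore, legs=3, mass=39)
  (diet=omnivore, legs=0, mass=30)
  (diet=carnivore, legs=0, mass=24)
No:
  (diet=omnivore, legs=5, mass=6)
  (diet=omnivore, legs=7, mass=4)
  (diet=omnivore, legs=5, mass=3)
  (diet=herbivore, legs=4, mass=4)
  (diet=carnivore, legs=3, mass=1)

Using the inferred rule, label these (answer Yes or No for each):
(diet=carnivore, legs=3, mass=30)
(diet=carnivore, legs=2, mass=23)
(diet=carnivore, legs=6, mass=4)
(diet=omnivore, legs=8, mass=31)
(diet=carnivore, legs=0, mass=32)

All 'Yes' examples share one property — mass ≥ 10 — and every 'No' example lacks it.
(diet=carnivore, legs=3, mass=30): mass = 30 — fits, so Yes.
(diet=carnivore, legs=2, mass=23): mass = 23 — fits, so Yes.
(diet=carnivore, legs=6, mass=4): mass = 4 — does not pass, so No.
(diet=omnivore, legs=8, mass=31): mass = 31 — fits, so Yes.
(diet=carnivore, legs=0, mass=32): mass = 32 — fits, so Yes.

Yes, Yes, No, Yes, Yes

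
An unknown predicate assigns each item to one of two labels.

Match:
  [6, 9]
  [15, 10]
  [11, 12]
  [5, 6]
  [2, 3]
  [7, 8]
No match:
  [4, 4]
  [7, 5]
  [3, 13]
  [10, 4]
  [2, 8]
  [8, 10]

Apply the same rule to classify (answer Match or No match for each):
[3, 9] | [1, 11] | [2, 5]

The pattern is that an item is 'Match' exactly when: sum is odd.
No match: [3, 9], since 3+9 = 12. No match: [1, 11], since 1+11 = 12. Match: [2, 5], since 2+5 = 7.

No match, No match, Match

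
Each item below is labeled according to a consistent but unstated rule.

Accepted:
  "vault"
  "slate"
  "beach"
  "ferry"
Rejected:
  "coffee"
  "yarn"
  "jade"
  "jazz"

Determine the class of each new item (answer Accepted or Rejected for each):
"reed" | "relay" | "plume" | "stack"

The pattern is that an item is 'Accepted' exactly when: odd length.
"reed": length 4 — does not pass, so Rejected.
"relay": length 5 — has this property, so Accepted.
"plume": length 5 — has this property, so Accepted.
"stack": length 5 — has this property, so Accepted.

Rejected, Accepted, Accepted, Accepted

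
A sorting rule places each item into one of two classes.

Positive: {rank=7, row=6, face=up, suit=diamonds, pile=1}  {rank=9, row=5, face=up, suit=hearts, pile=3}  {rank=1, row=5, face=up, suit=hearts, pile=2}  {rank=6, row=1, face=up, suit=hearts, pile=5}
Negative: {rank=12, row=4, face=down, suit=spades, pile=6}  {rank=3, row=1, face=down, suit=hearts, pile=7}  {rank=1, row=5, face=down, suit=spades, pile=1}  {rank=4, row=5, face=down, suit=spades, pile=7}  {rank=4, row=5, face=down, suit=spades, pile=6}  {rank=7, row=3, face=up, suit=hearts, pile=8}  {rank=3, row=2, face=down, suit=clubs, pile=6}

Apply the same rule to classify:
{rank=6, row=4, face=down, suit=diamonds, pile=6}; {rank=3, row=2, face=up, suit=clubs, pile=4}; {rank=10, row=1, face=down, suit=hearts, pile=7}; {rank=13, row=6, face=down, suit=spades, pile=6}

A rule that fits every label: face is up AND pile ≤ 5 — true of each 'Positive' example, false of each 'Negative' one.

Negative, Positive, Negative, Negative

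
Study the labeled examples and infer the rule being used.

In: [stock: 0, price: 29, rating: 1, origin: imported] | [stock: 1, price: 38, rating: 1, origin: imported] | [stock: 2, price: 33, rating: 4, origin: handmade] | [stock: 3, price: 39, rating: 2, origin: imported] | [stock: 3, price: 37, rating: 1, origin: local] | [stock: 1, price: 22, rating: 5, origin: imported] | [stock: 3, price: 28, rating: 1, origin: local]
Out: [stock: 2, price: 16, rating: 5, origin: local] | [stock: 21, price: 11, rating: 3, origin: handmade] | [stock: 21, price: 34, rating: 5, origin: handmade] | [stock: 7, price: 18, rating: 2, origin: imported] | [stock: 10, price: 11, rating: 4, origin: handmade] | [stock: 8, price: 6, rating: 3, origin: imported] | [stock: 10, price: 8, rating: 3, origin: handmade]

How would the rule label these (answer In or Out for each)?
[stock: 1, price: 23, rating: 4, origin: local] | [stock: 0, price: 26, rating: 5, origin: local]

The rule appears to be: stock ≤ 3 AND price ≥ 18.
[stock: 1, price: 23, rating: 4, origin: local]: stock = 1, price = 23, satisfies this → In. [stock: 0, price: 26, rating: 5, origin: local]: stock = 0, price = 26, satisfies this → In.

In, In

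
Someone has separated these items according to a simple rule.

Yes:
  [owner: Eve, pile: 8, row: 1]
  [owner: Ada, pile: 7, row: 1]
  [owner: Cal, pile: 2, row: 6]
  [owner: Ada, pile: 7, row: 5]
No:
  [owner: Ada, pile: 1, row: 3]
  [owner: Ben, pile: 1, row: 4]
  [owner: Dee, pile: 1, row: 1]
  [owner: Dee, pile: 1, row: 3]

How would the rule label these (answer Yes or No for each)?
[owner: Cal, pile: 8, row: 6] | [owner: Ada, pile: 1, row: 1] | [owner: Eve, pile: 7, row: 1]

All 'Yes' examples share one property — pile ≥ 2 — and every 'No' example lacks it.

Yes, No, Yes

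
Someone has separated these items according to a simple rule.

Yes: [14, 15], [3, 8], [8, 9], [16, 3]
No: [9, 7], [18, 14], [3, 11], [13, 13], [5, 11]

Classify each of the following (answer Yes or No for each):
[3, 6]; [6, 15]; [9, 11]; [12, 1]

Yes, Yes, No, Yes

The simplest hypothesis consistent with all the labels is: sum is odd.
[3, 6]: Yes (3+6 = 9). [6, 15]: Yes (6+15 = 21). [9, 11]: No (9+11 = 20). [12, 1]: Yes (12+1 = 13).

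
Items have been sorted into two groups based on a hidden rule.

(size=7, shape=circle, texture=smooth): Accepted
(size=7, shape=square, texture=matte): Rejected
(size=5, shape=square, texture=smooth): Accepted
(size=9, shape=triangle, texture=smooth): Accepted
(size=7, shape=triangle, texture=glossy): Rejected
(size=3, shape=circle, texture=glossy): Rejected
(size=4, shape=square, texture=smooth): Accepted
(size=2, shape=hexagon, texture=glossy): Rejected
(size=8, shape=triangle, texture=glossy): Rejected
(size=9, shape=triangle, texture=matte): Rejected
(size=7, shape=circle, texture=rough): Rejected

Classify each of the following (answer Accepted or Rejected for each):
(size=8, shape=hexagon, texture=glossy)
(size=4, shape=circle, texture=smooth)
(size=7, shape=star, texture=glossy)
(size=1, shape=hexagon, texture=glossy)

Rejected, Accepted, Rejected, Rejected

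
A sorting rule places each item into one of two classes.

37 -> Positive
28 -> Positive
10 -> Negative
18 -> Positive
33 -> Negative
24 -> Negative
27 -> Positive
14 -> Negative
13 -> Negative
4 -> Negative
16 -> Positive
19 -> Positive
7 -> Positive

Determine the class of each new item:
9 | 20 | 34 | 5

'Positive' ⟺ digit sum ≥ 7.
9: digit sum 9, passes → Positive. 20: digit sum 2+0 = 2, does not pass → Negative. 34: digit sum 3+4 = 7, passes → Positive. 5: digit sum 5, does not pass → Negative.

Positive, Negative, Positive, Negative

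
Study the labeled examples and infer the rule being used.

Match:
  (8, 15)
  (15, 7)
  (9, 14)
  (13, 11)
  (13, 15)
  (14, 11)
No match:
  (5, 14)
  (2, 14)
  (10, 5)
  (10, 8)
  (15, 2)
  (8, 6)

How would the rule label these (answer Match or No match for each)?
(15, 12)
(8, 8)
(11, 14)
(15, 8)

The simplest hypothesis consistent with all the labels is: sum ≥ 22.
(15, 12) → 15+12 = 27 → Match.
(8, 8) → 8+8 = 16 → No match.
(11, 14) → 11+14 = 25 → Match.
(15, 8) → 15+8 = 23 → Match.

Match, No match, Match, Match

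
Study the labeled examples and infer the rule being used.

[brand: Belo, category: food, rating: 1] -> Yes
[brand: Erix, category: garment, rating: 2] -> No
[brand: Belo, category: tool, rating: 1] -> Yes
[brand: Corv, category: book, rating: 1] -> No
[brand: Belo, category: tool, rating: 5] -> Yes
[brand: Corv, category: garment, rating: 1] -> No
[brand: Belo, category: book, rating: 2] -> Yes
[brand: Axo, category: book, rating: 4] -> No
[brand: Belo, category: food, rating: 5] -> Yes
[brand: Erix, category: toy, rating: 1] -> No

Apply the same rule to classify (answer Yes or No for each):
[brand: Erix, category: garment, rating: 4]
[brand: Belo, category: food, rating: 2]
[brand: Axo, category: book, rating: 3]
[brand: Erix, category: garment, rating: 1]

No, Yes, No, No

Every 'Yes' example satisfies: brand is Belo. None of the 'No' examples do.
[brand: Erix, category: garment, rating: 4]: brand is Erix — does not satisfy this, so No. [brand: Belo, category: food, rating: 2]: brand is Belo — has this property, so Yes. [brand: Axo, category: book, rating: 3]: brand is Axo — does not satisfy this, so No. [brand: Erix, category: garment, rating: 1]: brand is Erix — does not satisfy this, so No.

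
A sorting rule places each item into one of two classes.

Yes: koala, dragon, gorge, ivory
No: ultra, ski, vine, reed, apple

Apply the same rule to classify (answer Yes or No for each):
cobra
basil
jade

Yes, No, No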